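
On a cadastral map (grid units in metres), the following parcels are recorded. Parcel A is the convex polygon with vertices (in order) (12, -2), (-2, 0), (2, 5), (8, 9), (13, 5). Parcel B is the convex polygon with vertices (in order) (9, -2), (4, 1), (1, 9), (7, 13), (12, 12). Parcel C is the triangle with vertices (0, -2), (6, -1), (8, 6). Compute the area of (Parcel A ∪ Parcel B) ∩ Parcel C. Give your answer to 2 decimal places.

16.54

The region (Parcel A ∪ Parcel B) ∩ Parcel C is the polygon with vertices (1.5,-0.5), (8,6), (6,-1), (5.538,-1.077).
By the shoelace formula its area is 16.54.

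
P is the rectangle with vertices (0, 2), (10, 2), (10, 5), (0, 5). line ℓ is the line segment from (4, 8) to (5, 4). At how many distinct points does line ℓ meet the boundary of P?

The segment meets the boundary at (4.75,5).

1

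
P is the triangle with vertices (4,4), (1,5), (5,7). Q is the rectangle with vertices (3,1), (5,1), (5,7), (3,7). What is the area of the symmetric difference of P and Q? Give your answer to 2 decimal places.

|P| = 5, |Q| = 12, |P∩Q| = 3.3333.
|P △ Q| = |P| + |Q| − 2·|P∩Q| = 5 + 12 − 6.6667 = 10.33.

10.33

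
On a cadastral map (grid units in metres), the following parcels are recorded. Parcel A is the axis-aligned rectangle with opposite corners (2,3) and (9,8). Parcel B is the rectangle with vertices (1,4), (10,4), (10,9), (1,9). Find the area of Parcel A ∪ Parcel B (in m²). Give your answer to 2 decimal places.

52.00

By inclusion–exclusion:
Individual areas: |Parcel A| = 35, |Parcel B| = 45.
|Parcel A∩Parcel B|: x∈[2,9], y∈[4,8] → 7·4 = 28.
|Parcel A ∪ Parcel B| = 80 − 28 = 52.00.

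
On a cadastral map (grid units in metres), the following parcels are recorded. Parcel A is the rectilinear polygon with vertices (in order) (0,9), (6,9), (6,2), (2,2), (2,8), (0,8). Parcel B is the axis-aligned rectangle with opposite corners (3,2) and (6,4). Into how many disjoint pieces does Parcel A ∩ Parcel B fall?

1

Parcel A ∩ Parcel B is a single connected region.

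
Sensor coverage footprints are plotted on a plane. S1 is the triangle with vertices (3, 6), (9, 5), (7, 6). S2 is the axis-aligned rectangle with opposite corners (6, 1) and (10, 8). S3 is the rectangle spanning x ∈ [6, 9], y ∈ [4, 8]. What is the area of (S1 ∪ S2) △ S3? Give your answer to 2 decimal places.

16.75

|S1 ∪ S2| = 28.75.
|(S1 ∪ S2) ∩ S3| = 12.
|(S1 ∪ S2) △ S3| = 28.75 + 12 − 24 = 16.75.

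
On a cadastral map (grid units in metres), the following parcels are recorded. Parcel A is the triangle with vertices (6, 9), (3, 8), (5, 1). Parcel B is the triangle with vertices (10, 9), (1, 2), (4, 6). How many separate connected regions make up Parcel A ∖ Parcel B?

Parcel A ∖ Parcel B splits into 2 disjoint pieces (area 5.7506, area 3.1456).

2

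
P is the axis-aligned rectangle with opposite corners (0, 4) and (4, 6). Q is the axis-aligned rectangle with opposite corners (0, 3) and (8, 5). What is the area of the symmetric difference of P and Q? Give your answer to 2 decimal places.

|P∩Q|: x∈[0,4], y∈[4,5] → 4·1 = 4.
|P △ Q| = |P| + |Q| − 2·|P∩Q| = 8 + 16 − 8 = 16.00.

16.00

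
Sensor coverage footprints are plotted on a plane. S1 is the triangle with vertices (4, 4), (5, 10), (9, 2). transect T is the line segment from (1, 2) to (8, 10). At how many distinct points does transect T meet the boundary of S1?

2

The segment meets the boundary at (6.091,7.818), (4.294,5.765).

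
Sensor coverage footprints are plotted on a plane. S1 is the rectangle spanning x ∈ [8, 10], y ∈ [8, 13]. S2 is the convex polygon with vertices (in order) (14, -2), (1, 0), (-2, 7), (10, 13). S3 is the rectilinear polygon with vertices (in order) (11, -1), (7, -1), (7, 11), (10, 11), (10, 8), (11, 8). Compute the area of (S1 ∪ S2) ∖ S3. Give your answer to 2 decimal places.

100.52

|S1 ∪ S2| = 145.5.
|(S1 ∪ S2) ∩ S3| = 44.9808.
|(S1 ∪ S2) ∖ S3| = 145.5 − 44.9808 = 100.52.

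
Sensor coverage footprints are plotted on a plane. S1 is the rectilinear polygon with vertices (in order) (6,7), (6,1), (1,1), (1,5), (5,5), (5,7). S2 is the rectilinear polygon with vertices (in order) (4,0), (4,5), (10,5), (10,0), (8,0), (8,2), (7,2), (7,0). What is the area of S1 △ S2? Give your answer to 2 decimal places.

34.00

|S1| = 22, |S2| = 28, |S1∩S2| = 8.
|S1 △ S2| = |S1| + |S2| − 2·|S1∩S2| = 22 + 28 − 16 = 34.00.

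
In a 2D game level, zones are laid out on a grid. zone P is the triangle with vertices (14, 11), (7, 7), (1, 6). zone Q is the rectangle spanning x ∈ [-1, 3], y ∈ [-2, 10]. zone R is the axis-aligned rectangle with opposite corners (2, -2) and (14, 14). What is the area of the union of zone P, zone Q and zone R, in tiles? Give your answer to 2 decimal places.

By inclusion–exclusion:
Individual areas: |zone P| = 8.5, |zone Q| = 48, |zone R| = 192.
|zone P∩zone Q| = 0.4359.
|zone P∩zone R| = 8.391.
|zone Q∩zone R|: x∈[2,3], y∈[-2,10] → 1·12 = 12.
|zone P∩zone Q∩zone R| = 0.3269.
|zone P ∪ zone Q ∪ zone R| = 248.5 − 20.8269 + 0.3269 = 228.00.

228.00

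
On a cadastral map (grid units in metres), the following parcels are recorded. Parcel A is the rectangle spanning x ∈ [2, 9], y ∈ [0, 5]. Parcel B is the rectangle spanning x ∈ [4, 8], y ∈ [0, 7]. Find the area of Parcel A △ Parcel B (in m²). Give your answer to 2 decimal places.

23.00

|Parcel A∩Parcel B|: x∈[4,8], y∈[0,5] → 4·5 = 20.
|Parcel A △ Parcel B| = |Parcel A| + |Parcel B| − 2·|Parcel A∩Parcel B| = 35 + 28 − 40 = 23.00.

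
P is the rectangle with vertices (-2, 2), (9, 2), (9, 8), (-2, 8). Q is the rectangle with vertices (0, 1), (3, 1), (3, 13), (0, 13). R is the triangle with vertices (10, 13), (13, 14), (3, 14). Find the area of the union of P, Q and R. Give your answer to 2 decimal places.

By inclusion–exclusion:
Individual areas: |P| = 66, |Q| = 36, |R| = 5.
|P∩Q|: x∈[0,3], y∈[2,8] → 3·6 = 18.
|P∩R| = 0.
|Q∩R| = 0.
|P∩Q∩R| = 0.
|P ∪ Q ∪ R| = 107 − 18 + 0 = 89.00.

89.00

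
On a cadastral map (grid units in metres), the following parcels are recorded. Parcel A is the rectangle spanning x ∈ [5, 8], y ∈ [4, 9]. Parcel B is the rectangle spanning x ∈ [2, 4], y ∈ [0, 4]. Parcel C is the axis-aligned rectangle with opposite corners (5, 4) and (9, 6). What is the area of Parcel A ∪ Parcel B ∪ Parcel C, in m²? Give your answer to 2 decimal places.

25.00

By inclusion–exclusion:
Individual areas: |Parcel A| = 15, |Parcel B| = 8, |Parcel C| = 8.
|Parcel A∩Parcel B| = 0 (no overlap).
|Parcel A∩Parcel C|: x∈[5,8], y∈[4,6] → 3·2 = 6.
|Parcel B∩Parcel C| = 0 (no overlap).
|Parcel A∩Parcel B∩Parcel C| = 0.
|Parcel A ∪ Parcel B ∪ Parcel C| = 31 − 6 + 0 = 25.00.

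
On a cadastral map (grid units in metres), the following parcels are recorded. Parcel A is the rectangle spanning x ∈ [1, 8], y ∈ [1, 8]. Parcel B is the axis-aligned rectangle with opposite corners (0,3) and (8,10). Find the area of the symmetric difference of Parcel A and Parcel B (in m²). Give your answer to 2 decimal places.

|Parcel A∩Parcel B|: x∈[1,8], y∈[3,8] → 7·5 = 35.
|Parcel A △ Parcel B| = |Parcel A| + |Parcel B| − 2·|Parcel A∩Parcel B| = 49 + 56 − 70 = 35.00.

35.00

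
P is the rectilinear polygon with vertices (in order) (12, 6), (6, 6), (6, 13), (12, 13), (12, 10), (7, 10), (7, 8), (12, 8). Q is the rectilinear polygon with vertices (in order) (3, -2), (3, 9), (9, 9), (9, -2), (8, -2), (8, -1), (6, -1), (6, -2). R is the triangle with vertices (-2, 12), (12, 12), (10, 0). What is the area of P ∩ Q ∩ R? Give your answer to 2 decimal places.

7.00

The intersection is the polygon with vertices (6,9), (7,9), (7,8), (9,8), (9,6), (6,6).
By the shoelace formula its area is 7.00.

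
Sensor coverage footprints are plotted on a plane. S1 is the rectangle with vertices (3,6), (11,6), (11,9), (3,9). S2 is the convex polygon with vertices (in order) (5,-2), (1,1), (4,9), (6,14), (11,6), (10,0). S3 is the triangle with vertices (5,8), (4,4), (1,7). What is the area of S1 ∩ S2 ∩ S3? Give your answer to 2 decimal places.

The intersection is the polygon with vertices (3,6), (3,6.333), (3.483,7.621), (5,8), (4.5,6).
By the shoelace formula its area is 2.72.

2.72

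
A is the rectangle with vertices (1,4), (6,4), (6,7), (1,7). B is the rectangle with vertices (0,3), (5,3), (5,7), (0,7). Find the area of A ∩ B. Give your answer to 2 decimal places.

|A∩B|: x∈[1,5], y∈[4,7] → 4·3 = 12.

12.00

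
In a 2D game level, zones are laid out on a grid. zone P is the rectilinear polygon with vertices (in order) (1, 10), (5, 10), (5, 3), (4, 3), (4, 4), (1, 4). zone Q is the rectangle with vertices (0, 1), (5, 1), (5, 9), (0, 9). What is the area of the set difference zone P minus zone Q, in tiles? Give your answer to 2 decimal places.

|zone P| = 25, |zone P∩zone Q| = 21.
|zone P ∖ zone Q| = |zone P| − |zone P∩zone Q| = 25 − 21 = 4.00.

4.00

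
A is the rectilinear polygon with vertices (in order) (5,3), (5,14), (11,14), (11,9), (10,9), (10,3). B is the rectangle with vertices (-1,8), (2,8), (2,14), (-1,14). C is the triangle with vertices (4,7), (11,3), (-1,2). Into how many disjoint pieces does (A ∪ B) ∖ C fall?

2

(A ∪ B) ∖ C splits into 2 disjoint pieces (area 50, area 18).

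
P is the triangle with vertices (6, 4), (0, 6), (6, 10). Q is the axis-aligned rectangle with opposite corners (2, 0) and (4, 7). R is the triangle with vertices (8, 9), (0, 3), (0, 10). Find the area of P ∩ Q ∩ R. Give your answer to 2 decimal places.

The intersection is the polygon with vertices (2,7), (4,7), (4,6), (2.769,5.077), (2,5.333).
By the shoelace formula its area is 3.18.

3.18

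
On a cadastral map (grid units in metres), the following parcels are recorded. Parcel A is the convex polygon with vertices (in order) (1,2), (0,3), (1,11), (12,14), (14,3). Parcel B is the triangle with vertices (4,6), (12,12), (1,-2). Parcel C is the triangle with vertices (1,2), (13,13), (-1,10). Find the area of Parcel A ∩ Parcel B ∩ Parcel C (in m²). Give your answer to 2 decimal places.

The intersection is the polygon with vertices (4,6), (11.5,11.625), (3.286,4.095).
By the shoelace formula its area is 5.13.

5.13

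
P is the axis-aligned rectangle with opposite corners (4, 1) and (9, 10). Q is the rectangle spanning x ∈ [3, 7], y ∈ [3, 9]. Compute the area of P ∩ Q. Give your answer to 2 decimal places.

18.00

|P∩Q|: x∈[4,7], y∈[3,9] → 3·6 = 18.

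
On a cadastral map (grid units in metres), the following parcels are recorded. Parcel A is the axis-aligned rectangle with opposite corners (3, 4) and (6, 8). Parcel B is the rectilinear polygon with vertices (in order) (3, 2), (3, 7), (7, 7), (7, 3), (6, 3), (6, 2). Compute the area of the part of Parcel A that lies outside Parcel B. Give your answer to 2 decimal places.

3.00

|Parcel A| = 12, |Parcel A∩Parcel B| = 9.
|Parcel A ∖ Parcel B| = |Parcel A| − |Parcel A∩Parcel B| = 12 − 9 = 3.00.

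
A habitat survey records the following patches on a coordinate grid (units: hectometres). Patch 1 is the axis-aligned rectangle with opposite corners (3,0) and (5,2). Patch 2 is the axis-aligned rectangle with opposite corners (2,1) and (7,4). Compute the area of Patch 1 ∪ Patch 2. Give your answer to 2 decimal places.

By inclusion–exclusion:
Individual areas: |Patch 1| = 4, |Patch 2| = 15.
|Patch 1∩Patch 2|: x∈[3,5], y∈[1,2] → 2·1 = 2.
|Patch 1 ∪ Patch 2| = 19 − 2 = 17.00.

17.00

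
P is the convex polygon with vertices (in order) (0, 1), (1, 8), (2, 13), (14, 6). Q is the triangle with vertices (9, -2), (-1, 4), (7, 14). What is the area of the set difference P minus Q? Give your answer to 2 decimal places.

31.20

|P| = 80, |P∩Q| = 48.8026.
|P ∖ Q| = |P| − |P∩Q| = 80 − 48.8026 = 31.20.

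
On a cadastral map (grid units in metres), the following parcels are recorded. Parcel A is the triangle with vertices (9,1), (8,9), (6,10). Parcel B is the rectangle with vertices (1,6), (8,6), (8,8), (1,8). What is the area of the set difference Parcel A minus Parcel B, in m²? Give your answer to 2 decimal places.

5.50

|Parcel A| = 7.5, |Parcel A∩Parcel B| = 2.
|Parcel A ∖ Parcel B| = |Parcel A| − |Parcel A∩Parcel B| = 7.5 − 2 = 5.50.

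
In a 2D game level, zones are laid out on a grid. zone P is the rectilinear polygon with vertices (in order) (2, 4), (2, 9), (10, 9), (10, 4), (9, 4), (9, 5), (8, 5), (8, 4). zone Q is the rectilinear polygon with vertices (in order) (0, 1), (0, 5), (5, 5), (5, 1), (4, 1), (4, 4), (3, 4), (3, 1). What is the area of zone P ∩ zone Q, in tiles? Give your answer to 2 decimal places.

3.00

The intersection is the polygon with vertices (2,5), (5,5), (5,4), (4,4), (3,4), (2,4).
By the shoelace formula its area is 3.00.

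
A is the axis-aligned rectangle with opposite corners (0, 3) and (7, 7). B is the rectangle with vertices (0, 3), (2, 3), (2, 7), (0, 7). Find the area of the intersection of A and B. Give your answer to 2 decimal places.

|A∩B|: x∈[0,2], y∈[3,7] → 2·4 = 8.

8.00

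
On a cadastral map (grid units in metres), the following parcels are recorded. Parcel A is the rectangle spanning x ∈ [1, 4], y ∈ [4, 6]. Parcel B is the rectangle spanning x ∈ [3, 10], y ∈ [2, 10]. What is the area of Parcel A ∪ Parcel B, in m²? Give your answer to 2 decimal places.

By inclusion–exclusion:
Individual areas: |Parcel A| = 6, |Parcel B| = 56.
|Parcel A∩Parcel B|: x∈[3,4], y∈[4,6] → 1·2 = 2.
|Parcel A ∪ Parcel B| = 62 − 2 = 60.00.

60.00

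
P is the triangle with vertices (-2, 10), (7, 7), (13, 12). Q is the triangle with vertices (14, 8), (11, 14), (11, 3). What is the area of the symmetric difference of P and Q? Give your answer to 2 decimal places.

45.66

|P| = 31.5, |Q| = 16.5, |P∩Q| = 1.1684.
|P △ Q| = |P| + |Q| − 2·|P∩Q| = 31.5 + 16.5 − 2.3368 = 45.66.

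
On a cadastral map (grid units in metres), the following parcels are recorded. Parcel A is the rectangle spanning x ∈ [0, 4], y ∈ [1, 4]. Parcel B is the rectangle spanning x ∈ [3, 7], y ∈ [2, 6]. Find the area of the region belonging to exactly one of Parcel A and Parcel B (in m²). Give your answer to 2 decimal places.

|Parcel A∩Parcel B|: x∈[3,4], y∈[2,4] → 1·2 = 2.
|Parcel A △ Parcel B| = |Parcel A| + |Parcel B| − 2·|Parcel A∩Parcel B| = 12 + 16 − 4 = 24.00.

24.00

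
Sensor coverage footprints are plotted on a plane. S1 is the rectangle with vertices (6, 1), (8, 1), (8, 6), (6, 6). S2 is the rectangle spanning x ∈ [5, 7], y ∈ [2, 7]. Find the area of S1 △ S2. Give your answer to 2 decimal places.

|S1∩S2|: x∈[6,7], y∈[2,6] → 1·4 = 4.
|S1 △ S2| = |S1| + |S2| − 2·|S1∩S2| = 10 + 10 − 8 = 12.00.

12.00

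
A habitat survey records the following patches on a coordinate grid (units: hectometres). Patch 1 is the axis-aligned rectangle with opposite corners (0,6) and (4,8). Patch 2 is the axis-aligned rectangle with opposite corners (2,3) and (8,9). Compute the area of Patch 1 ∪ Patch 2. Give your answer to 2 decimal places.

40.00

By inclusion–exclusion:
Individual areas: |Patch 1| = 8, |Patch 2| = 36.
|Patch 1∩Patch 2|: x∈[2,4], y∈[6,8] → 2·2 = 4.
|Patch 1 ∪ Patch 2| = 44 − 4 = 40.00.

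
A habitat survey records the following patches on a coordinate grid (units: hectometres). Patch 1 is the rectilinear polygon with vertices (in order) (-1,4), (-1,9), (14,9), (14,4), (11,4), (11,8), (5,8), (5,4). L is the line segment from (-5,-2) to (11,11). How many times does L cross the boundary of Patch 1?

4

The segment meets the boundary at (8.538,9), (7.308,8), (5,6.125), (2.385,4).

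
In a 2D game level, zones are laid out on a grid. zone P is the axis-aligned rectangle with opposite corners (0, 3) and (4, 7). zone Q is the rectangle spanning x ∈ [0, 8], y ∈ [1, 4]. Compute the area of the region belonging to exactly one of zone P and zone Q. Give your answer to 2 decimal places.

|zone P∩zone Q|: x∈[0,4], y∈[3,4] → 4·1 = 4.
|zone P △ zone Q| = |zone P| + |zone Q| − 2·|zone P∩zone Q| = 16 + 24 − 8 = 32.00.

32.00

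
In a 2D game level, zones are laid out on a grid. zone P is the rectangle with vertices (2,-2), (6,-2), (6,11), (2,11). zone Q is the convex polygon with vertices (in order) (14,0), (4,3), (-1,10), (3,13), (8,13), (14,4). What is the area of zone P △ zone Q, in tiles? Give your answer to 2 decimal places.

106.90

|zone P| = 52, |zone Q| = 114.5, |zone P∩zone Q| = 29.8.
|zone P △ zone Q| = |zone P| + |zone Q| − 2·|zone P∩zone Q| = 52 + 114.5 − 59.6 = 106.90.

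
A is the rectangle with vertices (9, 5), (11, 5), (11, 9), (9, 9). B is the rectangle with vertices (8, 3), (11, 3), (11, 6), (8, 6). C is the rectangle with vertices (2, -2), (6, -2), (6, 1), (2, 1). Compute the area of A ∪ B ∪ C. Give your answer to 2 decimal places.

27.00

By inclusion–exclusion:
Individual areas: |A| = 8, |B| = 9, |C| = 12.
|A∩B|: x∈[9,11], y∈[5,6] → 2·1 = 2.
|A∩C| = 0 (no overlap).
|B∩C| = 0 (no overlap).
|A∩B∩C| = 0.
|A ∪ B ∪ C| = 29 − 2 + 0 = 27.00.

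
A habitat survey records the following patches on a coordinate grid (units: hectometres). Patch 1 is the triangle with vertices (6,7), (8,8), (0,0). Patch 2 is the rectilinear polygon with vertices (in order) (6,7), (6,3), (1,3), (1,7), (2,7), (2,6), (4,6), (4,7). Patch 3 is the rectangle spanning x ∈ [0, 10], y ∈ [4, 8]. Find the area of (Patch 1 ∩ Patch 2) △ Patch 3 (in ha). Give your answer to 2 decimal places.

|Patch 1 ∩ Patch 2| = 2.3571.
|(Patch 1 ∩ Patch 2) ∩ Patch 3| = 1.8571.
|(Patch 1 ∩ Patch 2) △ Patch 3| = 2.3571 + 40 − 3.7143 = 38.64.

38.64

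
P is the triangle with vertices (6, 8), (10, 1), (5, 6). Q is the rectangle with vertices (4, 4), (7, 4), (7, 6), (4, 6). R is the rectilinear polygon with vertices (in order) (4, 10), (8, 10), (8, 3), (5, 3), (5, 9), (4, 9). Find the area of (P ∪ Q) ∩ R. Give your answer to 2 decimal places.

8.00

The region (P ∪ Q) ∩ R is the polygon with vertices (7,4), (5,4), (5,6), (6,8), (8,4.5), (8,3).
By the shoelace formula its area is 8.00.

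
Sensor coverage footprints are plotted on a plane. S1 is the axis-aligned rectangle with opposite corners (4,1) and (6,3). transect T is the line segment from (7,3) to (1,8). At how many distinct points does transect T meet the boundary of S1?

The segment lies entirely outside S1 and never meets its boundary.

0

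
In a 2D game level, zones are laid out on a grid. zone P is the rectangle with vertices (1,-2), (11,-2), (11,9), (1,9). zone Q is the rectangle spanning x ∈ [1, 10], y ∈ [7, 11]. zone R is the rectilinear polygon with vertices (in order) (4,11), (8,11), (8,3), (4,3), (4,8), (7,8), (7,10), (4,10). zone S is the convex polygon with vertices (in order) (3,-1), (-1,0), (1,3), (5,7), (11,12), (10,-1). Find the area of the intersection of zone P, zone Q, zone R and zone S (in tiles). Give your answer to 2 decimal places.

3.33

The intersection is the polygon with vertices (7,8), (7,8.667), (7.4,9), (8,9), (8,7), (5,7), (6.2,8).
By the shoelace formula its area is 3.33.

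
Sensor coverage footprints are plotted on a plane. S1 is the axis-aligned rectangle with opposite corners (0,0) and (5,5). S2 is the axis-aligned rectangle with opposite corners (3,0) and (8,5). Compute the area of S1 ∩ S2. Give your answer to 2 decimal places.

10.00

|S1∩S2|: x∈[3,5], y∈[0,5] → 2·5 = 10.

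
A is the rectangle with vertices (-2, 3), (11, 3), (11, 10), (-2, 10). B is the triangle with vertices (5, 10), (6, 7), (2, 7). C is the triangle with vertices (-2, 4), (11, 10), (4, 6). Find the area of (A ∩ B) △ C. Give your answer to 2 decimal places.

|A ∩ B| = 6.
|(A ∩ B) ∩ C| = 0.435.
|(A ∩ B) △ C| = 6 + 5 − 0.87 = 10.13.

10.13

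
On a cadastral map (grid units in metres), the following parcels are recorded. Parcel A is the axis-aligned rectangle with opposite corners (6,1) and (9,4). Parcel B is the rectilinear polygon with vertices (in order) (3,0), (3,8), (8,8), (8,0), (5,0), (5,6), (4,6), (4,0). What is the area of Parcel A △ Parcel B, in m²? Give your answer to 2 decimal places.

31.00

|Parcel A| = 9, |Parcel B| = 34, |Parcel A∩Parcel B| = 6.
|Parcel A △ Parcel B| = |Parcel A| + |Parcel B| − 2·|Parcel A∩Parcel B| = 9 + 34 − 12 = 31.00.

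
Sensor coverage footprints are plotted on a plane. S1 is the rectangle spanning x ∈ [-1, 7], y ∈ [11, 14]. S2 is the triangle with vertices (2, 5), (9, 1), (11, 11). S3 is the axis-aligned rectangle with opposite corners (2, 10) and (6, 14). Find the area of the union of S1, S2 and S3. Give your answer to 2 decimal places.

67.00

By inclusion–exclusion:
Individual areas: |S1| = 24, |S2| = 39, |S3| = 16.
|S1∩S2| = 0.
|S1∩S3|: x∈[2,6], y∈[11,14] → 4·3 = 12.
|S2∩S3| = 0.
|S1∩S2∩S3| = 0.
|S1 ∪ S2 ∪ S3| = 79 − 12 + 0 = 67.00.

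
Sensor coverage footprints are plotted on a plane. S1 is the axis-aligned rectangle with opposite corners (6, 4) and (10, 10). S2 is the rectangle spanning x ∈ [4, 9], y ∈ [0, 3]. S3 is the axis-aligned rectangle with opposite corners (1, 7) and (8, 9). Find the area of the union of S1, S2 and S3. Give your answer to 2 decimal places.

49.00

By inclusion–exclusion:
Individual areas: |S1| = 24, |S2| = 15, |S3| = 14.
|S1∩S2| = 0 (no overlap).
|S1∩S3|: x∈[6,8], y∈[7,9] → 2·2 = 4.
|S2∩S3| = 0 (no overlap).
|S1∩S2∩S3| = 0.
|S1 ∪ S2 ∪ S3| = 53 − 4 + 0 = 49.00.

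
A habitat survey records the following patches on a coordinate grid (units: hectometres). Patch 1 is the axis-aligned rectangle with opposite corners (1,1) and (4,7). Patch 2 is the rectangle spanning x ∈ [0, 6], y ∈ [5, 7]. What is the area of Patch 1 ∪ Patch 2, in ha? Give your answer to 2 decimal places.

24.00

By inclusion–exclusion:
Individual areas: |Patch 1| = 18, |Patch 2| = 12.
|Patch 1∩Patch 2|: x∈[1,4], y∈[5,7] → 3·2 = 6.
|Patch 1 ∪ Patch 2| = 30 − 6 = 24.00.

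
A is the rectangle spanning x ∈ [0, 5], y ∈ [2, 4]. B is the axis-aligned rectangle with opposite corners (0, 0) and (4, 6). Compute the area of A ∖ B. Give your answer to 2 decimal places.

|A∩B|: x∈[0,4], y∈[2,4] → 4·2 = 8.
|A| = 10.
|A ∖ B| = |A| − |A∩B| = 10 − 8 = 2.00.

2.00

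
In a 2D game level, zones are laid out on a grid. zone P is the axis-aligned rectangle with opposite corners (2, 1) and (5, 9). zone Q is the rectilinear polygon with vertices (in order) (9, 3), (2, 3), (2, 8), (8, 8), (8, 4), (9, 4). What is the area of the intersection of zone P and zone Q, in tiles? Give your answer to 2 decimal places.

The intersection is the polygon with vertices (5,3), (2,3), (2,8), (5,8).
By the shoelace formula its area is 15.00.

15.00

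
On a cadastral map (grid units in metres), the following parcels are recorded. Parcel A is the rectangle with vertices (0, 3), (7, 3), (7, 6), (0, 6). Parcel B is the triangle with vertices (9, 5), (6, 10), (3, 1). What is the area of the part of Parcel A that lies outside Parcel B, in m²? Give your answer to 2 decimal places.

12.83

|Parcel A| = 21, |Parcel A∩Parcel B| = 8.1667.
|Parcel A ∖ Parcel B| = |Parcel A| − |Parcel A∩Parcel B| = 21 − 8.1667 = 12.83.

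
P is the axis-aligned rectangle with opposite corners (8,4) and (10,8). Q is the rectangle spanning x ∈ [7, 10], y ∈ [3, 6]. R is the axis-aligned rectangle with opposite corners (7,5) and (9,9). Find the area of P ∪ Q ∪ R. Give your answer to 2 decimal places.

By inclusion–exclusion:
Individual areas: |P| = 8, |Q| = 9, |R| = 8.
|P∩Q|: x∈[8,10], y∈[4,6] → 2·2 = 4.
|P∩R|: x∈[8,9], y∈[5,8] → 1·3 = 3.
|Q∩R|: x∈[7,9], y∈[5,6] → 2·1 = 2.
|P∩Q∩R| = 1.
|P ∪ Q ∪ R| = 25 − 9 + 1 = 17.00.

17.00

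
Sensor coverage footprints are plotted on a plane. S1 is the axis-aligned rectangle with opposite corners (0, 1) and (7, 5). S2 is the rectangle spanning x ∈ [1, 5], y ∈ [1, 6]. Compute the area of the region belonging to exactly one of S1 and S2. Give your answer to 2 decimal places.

16.00

|S1∩S2|: x∈[1,5], y∈[1,5] → 4·4 = 16.
|S1 △ S2| = |S1| + |S2| − 2·|S1∩S2| = 28 + 20 − 32 = 16.00.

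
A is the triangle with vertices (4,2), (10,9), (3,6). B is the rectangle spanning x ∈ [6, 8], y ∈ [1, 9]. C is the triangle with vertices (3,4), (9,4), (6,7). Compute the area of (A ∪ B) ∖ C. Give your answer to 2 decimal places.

|A ∪ B| = 27.0714.
|(A ∪ B) ∩ C| = 8.3524.
|(A ∪ B) ∖ C| = 27.0714 − 8.3524 = 18.72.

18.72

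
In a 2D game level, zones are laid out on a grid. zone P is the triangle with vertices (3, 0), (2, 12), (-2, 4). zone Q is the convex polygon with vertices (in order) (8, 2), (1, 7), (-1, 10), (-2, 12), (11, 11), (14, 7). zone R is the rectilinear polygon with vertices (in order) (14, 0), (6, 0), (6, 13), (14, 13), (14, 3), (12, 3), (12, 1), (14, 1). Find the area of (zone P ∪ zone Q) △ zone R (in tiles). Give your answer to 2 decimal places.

|zone P ∪ zone Q| = 110.9373.
|(zone P ∪ zone Q) ∩ zone R| = 50.533.
|(zone P ∪ zone Q) △ zone R| = 110.9373 + 100 − 101.0659 = 109.87.

109.87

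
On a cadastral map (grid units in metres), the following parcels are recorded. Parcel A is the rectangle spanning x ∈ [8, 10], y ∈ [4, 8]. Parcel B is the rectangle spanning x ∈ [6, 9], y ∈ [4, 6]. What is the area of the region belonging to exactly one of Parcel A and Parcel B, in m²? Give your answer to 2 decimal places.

|Parcel A∩Parcel B|: x∈[8,9], y∈[4,6] → 1·2 = 2.
|Parcel A △ Parcel B| = |Parcel A| + |Parcel B| − 2·|Parcel A∩Parcel B| = 8 + 6 − 4 = 10.00.

10.00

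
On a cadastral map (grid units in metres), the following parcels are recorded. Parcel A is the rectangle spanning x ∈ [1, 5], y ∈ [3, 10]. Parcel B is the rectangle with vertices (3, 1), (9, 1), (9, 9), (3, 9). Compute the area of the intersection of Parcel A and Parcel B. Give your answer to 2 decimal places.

|Parcel A∩Parcel B|: x∈[3,5], y∈[3,9] → 2·6 = 12.

12.00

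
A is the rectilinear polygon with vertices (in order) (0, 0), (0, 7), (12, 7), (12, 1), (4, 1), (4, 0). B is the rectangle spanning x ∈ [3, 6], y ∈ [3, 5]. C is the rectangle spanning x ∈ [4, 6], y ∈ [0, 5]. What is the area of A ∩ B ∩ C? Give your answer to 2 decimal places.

4.00

The intersection is the polygon with vertices (6,5), (6,3), (4,3), (4,5).
By the shoelace formula its area is 4.00.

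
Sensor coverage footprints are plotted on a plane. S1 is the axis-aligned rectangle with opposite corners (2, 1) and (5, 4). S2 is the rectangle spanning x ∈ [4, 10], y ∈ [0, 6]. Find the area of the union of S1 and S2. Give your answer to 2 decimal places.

By inclusion–exclusion:
Individual areas: |S1| = 9, |S2| = 36.
|S1∩S2|: x∈[4,5], y∈[1,4] → 1·3 = 3.
|S1 ∪ S2| = 45 − 3 = 42.00.

42.00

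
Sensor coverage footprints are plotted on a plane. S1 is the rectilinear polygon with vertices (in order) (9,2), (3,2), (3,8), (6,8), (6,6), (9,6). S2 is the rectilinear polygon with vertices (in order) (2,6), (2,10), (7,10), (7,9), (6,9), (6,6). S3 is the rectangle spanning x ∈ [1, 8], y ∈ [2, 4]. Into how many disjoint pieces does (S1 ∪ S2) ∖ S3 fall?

(S1 ∪ S2) ∖ S3 is a single connected region.

1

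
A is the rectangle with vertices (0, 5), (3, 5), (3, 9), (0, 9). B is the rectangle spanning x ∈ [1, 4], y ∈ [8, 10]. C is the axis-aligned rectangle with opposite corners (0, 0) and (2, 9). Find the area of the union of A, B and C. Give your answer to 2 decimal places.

By inclusion–exclusion:
Individual areas: |A| = 12, |B| = 6, |C| = 18.
|A∩B|: x∈[1,3], y∈[8,9] → 2·1 = 2.
|A∩C|: x∈[0,2], y∈[5,9] → 2·4 = 8.
|B∩C|: x∈[1,2], y∈[8,9] → 1·1 = 1.
|A∩B∩C| = 1.
|A ∪ B ∪ C| = 36 − 11 + 1 = 26.00.

26.00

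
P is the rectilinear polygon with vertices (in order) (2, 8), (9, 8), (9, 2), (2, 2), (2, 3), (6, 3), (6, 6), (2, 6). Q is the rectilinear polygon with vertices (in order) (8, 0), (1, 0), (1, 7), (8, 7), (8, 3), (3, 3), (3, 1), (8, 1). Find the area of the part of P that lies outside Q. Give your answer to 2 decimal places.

17.00

|P| = 30, |P∩Q| = 13.
|P ∖ Q| = |P| − |P∩Q| = 30 − 13 = 17.00.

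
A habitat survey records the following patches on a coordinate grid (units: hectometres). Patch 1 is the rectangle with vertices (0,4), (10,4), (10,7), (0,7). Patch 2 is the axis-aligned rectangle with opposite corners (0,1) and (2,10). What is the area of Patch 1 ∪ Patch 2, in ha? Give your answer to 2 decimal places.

42.00

By inclusion–exclusion:
Individual areas: |Patch 1| = 30, |Patch 2| = 18.
|Patch 1∩Patch 2|: x∈[0,2], y∈[4,7] → 2·3 = 6.
|Patch 1 ∪ Patch 2| = 48 − 6 = 42.00.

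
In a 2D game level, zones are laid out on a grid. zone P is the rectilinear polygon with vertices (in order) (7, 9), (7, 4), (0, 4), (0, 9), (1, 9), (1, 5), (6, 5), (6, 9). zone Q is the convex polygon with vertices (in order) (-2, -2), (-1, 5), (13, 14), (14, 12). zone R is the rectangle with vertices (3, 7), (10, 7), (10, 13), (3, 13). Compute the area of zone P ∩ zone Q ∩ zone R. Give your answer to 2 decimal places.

2.00

The intersection is the polygon with vertices (6,9), (7,9), (7,7), (6,7).
By the shoelace formula its area is 2.00.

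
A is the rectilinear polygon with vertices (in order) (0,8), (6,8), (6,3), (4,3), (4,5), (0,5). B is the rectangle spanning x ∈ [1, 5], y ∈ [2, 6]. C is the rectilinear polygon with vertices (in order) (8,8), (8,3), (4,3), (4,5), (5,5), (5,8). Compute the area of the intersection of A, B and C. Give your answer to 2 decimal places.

2.00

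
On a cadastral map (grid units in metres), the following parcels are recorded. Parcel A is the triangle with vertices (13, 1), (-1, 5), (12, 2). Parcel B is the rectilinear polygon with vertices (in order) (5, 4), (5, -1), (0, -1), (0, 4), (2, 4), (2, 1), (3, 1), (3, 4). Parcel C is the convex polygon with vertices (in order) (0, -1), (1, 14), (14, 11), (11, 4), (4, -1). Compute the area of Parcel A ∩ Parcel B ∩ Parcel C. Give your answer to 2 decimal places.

The intersection is the polygon with vertices (3,4), (3.333,4), (5,3.615), (5,3.286), (3,3.857).
By the shoelace formula its area is 0.54.

0.54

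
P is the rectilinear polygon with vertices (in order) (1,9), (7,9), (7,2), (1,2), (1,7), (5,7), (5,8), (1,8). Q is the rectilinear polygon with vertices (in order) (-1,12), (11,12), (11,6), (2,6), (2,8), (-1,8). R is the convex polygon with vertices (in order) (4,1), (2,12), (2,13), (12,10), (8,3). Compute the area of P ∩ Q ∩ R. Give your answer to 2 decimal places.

The intersection is the polygon with vertices (7,6), (3.091,6), (2.909,7), (5,7), (5,8), (2.727,8), (2.546,9), (7,9).
By the shoelace formula its area is 10.36.

10.36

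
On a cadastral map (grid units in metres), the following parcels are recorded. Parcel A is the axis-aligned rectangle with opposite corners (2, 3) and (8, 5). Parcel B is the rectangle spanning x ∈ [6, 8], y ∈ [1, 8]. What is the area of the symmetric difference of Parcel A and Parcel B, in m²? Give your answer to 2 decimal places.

|Parcel A∩Parcel B|: x∈[6,8], y∈[3,5] → 2·2 = 4.
|Parcel A △ Parcel B| = |Parcel A| + |Parcel B| − 2·|Parcel A∩Parcel B| = 12 + 14 − 8 = 18.00.

18.00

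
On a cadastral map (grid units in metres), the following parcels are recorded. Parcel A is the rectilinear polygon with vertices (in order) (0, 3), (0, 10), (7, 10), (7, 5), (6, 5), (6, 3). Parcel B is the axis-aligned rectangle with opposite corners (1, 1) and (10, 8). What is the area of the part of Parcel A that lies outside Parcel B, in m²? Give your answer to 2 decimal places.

|Parcel A| = 47, |Parcel A∩Parcel B| = 28.
|Parcel A ∖ Parcel B| = |Parcel A| − |Parcel A∩Parcel B| = 47 − 28 = 19.00.

19.00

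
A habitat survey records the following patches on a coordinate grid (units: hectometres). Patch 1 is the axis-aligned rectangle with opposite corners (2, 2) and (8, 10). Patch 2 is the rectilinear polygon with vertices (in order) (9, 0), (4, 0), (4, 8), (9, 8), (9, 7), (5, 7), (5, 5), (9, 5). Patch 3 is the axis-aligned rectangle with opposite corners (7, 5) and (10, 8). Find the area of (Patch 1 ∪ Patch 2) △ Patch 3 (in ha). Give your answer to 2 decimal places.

|Patch 1 ∪ Patch 2| = 62.
|(Patch 1 ∪ Patch 2) ∩ Patch 3| = 4.
|(Patch 1 ∪ Patch 2) △ Patch 3| = 62 + 9 − 8 = 63.00.

63.00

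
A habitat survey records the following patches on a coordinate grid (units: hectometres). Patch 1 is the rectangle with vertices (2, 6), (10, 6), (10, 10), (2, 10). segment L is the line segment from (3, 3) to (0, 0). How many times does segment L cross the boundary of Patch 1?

0

The segment lies entirely outside Patch 1 and never meets its boundary.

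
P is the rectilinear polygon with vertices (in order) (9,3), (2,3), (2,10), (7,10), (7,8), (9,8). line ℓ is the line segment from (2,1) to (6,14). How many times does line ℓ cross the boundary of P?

The segment meets the boundary at (4.769,10), (2.615,3).

2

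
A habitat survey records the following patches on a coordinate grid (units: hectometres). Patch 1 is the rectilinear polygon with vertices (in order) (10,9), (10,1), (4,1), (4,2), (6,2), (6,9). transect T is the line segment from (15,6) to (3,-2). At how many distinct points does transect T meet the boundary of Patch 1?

2

The segment meets the boundary at (7.5,1), (10,2.667).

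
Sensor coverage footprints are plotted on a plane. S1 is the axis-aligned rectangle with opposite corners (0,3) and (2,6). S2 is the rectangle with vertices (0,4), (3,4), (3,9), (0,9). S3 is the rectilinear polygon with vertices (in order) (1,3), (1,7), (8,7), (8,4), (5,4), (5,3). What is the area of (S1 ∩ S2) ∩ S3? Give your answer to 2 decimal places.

The region (S1 ∩ S2) ∩ S3 is the polygon with vertices (2,4), (1,4), (1,6), (2,6).
By the shoelace formula its area is 2.00.

2.00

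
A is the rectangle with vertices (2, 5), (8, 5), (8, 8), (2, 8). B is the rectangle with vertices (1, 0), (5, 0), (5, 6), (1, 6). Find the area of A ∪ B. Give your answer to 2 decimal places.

39.00

By inclusion–exclusion:
Individual areas: |A| = 18, |B| = 24.
|A∩B|: x∈[2,5], y∈[5,6] → 3·1 = 3.
|A ∪ B| = 42 − 3 = 39.00.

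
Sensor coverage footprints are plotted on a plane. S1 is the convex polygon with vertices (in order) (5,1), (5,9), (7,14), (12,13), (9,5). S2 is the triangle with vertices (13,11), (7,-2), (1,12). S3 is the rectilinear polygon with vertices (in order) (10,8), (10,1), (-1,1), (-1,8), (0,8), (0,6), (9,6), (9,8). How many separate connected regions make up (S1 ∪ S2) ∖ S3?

(S1 ∪ S2) ∖ S3 splits into 2 disjoint pieces (area 62.6191, area 4.0055).

2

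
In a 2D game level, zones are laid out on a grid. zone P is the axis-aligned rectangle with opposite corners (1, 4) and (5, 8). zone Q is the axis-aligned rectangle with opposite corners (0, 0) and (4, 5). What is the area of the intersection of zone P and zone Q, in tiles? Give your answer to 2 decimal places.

|zone P∩zone Q|: x∈[1,4], y∈[4,5] → 3·1 = 3.

3.00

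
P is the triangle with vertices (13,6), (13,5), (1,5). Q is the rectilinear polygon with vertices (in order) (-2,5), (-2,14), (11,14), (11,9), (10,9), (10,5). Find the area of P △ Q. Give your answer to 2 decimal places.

112.25

|P| = 6, |Q| = 113, |P∩Q| = 3.375.
|P △ Q| = |P| + |Q| − 2·|P∩Q| = 6 + 113 − 6.75 = 112.25.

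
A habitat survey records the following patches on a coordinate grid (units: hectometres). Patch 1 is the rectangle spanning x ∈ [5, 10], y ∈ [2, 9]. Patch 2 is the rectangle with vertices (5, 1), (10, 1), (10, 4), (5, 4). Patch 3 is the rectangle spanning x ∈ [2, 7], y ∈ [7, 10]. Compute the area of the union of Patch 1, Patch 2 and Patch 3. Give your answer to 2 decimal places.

By inclusion–exclusion:
Individual areas: |Patch 1| = 35, |Patch 2| = 15, |Patch 3| = 15.
|Patch 1∩Patch 2|: x∈[5,10], y∈[2,4] → 5·2 = 10.
|Patch 1∩Patch 3|: x∈[5,7], y∈[7,9] → 2·2 = 4.
|Patch 2∩Patch 3| = 0 (no overlap).
|Patch 1∩Patch 2∩Patch 3| = 0.
|Patch 1 ∪ Patch 2 ∪ Patch 3| = 65 − 14 + 0 = 51.00.

51.00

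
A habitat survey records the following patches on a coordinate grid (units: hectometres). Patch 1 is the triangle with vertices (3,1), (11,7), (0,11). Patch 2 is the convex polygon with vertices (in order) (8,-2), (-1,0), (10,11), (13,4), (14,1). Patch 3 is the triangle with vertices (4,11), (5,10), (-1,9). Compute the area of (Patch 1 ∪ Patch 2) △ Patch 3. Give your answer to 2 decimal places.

123.42

|Patch 1 ∪ Patch 2| = 122.6282.
|(Patch 1 ∪ Patch 2) ∩ Patch 3| = 1.3556.
|(Patch 1 ∪ Patch 2) △ Patch 3| = 122.6282 + 3.5 − 2.7111 = 123.42.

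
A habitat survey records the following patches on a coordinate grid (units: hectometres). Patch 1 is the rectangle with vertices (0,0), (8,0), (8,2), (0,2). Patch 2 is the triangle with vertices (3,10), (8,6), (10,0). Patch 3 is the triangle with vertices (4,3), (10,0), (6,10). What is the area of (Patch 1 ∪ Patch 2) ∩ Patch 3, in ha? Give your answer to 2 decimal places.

|Patch 1 ∪ Patch 2| = 27.
|(Patch 1 ∪ Patch 2) ∩ Patch 3| = 9.07.

9.07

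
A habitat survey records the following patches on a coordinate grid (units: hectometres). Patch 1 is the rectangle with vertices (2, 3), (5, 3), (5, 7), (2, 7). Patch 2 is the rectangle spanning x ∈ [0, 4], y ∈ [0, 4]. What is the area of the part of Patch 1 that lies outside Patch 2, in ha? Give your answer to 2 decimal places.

|Patch 1∩Patch 2|: x∈[2,4], y∈[3,4] → 2·1 = 2.
|Patch 1| = 12.
|Patch 1 ∖ Patch 2| = |Patch 1| − |Patch 1∩Patch 2| = 12 − 2 = 10.00.

10.00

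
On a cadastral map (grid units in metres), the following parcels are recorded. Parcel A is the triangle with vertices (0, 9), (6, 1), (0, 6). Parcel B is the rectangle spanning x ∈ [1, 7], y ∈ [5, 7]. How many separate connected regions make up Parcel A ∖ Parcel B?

Parcel A ∖ Parcel B splits into 2 disjoint pieces (area 2.9167, area 3.6).

2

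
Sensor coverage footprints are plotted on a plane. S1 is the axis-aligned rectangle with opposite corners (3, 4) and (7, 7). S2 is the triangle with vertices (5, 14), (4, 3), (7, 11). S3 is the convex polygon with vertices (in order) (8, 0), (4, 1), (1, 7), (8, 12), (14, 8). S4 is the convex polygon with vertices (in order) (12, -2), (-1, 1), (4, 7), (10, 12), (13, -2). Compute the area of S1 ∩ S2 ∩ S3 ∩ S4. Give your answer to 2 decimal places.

2.13

The intersection is the polygon with vertices (4.091,4), (4.364,7), (5.5,7), (4.375,4).
By the shoelace formula its area is 2.13.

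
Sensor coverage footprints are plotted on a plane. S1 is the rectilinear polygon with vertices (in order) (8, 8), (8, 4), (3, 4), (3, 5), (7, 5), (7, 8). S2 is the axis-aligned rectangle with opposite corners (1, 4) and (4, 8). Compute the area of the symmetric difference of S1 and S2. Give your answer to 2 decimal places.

18.00

|S1| = 8, |S2| = 12, |S1∩S2| = 1.
|S1 △ S2| = |S1| + |S2| − 2·|S1∩S2| = 8 + 12 − 2 = 18.00.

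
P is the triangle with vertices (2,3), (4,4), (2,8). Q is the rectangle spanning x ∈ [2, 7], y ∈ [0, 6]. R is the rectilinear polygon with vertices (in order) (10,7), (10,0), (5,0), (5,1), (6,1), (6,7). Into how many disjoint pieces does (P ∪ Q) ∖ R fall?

1

(P ∪ Q) ∖ R is a single connected region.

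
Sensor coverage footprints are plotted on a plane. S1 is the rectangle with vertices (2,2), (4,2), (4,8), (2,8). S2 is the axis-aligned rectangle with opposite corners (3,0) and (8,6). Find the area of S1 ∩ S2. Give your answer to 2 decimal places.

|S1∩S2|: x∈[3,4], y∈[2,6] → 1·4 = 4.

4.00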